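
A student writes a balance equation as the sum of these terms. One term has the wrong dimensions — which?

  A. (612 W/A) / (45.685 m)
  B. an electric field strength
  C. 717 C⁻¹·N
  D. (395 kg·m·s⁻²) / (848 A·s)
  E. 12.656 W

E.

In SI base units:
  A. [kg·m²·s⁻³·A⁻¹] / [m] = kg·m·s⁻³·A⁻¹
  B. [electric field strength] = kg·m·s⁻³·A⁻¹
  C. N·C⁻¹ = kg·m·s⁻²·(s·A)⁻¹ = kg·m·s⁻³·A⁻¹
  D. [kg·m·s⁻²] / [s·A] = kg·m·s⁻³·A⁻¹
  E. W = J·s⁻¹ = kg·m²·s⁻³
All reduce to kg·m·s⁻³·A⁻¹ except E., which is kg·m²·s⁻³.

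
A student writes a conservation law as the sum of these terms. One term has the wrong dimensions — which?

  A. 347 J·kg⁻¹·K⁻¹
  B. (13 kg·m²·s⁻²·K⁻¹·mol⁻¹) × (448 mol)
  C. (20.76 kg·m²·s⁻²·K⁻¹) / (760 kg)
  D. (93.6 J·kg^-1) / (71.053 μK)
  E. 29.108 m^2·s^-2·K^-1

Work out the base dimensions of each:
  A. J·kg⁻¹·K⁻¹ = N·m·kg⁻¹·K⁻¹ = m²·s⁻²·K⁻¹
  B. [kg·m²·s⁻²·K⁻¹·mol⁻¹] · [mol] = kg·m²·s⁻²·K⁻¹
  C. [kg·m²·s⁻²·K⁻¹] / [kg] = m²·s⁻²·K⁻¹
  D. [m²·s⁻²] / [K] = m²·s⁻²·K⁻¹
  E. m²·s⁻²·K⁻¹
All reduce to m²·s⁻²·K⁻¹ except B., which is kg·m²·s⁻²·K⁻¹.

B.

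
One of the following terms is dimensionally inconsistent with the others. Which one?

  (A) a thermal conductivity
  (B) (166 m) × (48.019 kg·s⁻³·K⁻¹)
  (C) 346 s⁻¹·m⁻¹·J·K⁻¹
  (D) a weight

(D)

Dimensions:
  (A) [thermal conductivity] = kg·m·s⁻³·K⁻¹
  (B) [m] · [kg·s⁻³·K⁻¹] = kg·m·s⁻³·K⁻¹
  (C) J·s⁻¹·m⁻¹·K⁻¹ = N·m·s⁻¹·m⁻¹·K⁻¹ = kg·m·s⁻³·K⁻¹
  (D) [weight] = kg·m·s⁻²
All reduce to kg·m·s⁻³·K⁻¹ except (D), which is kg·m·s⁻².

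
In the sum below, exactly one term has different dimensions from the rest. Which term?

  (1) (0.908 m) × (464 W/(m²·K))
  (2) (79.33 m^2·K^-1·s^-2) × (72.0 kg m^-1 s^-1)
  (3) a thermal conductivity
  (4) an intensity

Reduce each to base SI dimensions:
  (1) [m] · [kg·s⁻³·K⁻¹] = kg·m·s⁻³·K⁻¹
  (2) [m²·s⁻²·K⁻¹] · [kg·m⁻¹·s⁻¹] = kg·m·s⁻³·K⁻¹
  (3) [thermal conductivity] = kg·m·s⁻³·K⁻¹
  (4) [intensity] = kg·s⁻³
All reduce to kg·m·s⁻³·K⁻¹ except (4), which is kg·s⁻³.

(4)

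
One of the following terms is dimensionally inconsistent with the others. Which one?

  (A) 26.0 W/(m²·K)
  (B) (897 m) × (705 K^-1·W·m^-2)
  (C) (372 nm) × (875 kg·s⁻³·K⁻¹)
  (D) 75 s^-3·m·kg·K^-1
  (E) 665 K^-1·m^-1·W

(A)

Expand each in SI base units:
  (A) W·m⁻²·K⁻¹ = J·s⁻¹·m⁻²·K⁻¹ = kg·s⁻³·K⁻¹
  (B) [m] · [kg·s⁻³·K⁻¹] = kg·m·s⁻³·K⁻¹
  (C) [m] · [kg·s⁻³·K⁻¹] = kg·m·s⁻³·K⁻¹
  (D) kg·m·s⁻³·K⁻¹
  (E) W·m⁻¹·K⁻¹ = J·s⁻¹·m⁻¹·K⁻¹ = kg·m·s⁻³·K⁻¹
All reduce to kg·m·s⁻³·K⁻¹ except (A), which is kg·s⁻³·K⁻¹.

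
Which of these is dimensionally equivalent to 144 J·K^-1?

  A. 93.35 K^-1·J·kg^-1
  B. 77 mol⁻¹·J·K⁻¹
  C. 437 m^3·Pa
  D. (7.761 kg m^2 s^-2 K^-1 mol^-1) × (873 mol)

Reference: J·K⁻¹ = N·m·K⁻¹ = kg·m²·s⁻²·K⁻¹.
Each option:
  A. J·kg⁻¹·K⁻¹ = N·m·kg⁻¹·K⁻¹ = m²·s⁻²·K⁻¹
  B. J·mol⁻¹·K⁻¹ = N·m·mol⁻¹·K⁻¹ = kg·m²·s⁻²·K⁻¹·mol⁻¹
  C. Pa·m³ = N·m⁻²·m³ = kg·m²·s⁻²
  D. [kg·m²·s⁻²·K⁻¹·mol⁻¹] · [mol] = kg·m²·s⁻²·K⁻¹  ← same
Only D. matches kg·m²·s⁻²·K⁻¹.

D.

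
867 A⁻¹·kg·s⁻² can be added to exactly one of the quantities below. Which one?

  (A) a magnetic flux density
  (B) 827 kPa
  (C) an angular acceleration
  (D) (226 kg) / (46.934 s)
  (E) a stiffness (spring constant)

(A)

Reference: kg·s⁻²·A⁻¹.
Each option:
  (A) [magnetic flux density] = kg·s⁻²·A⁻¹  ← same
  (B) Pa = N·m⁻² = kg·m⁻¹·s⁻²
  (C) [angular acceleration] = s⁻²
  (D) [kg] / [s] = kg·s⁻¹
  (E) [stiffness (spring constant)] = kg·s⁻²
Only (A) matches kg·s⁻²·A⁻¹.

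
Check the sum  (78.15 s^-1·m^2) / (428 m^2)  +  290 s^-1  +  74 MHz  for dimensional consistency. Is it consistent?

In SI base units:
  (78.15 s^-1·m^2) / (428 m^2):  [m²·s⁻¹] / [m²] = s⁻¹
  290 s^-1:  s⁻¹
  74 MHz:  Hz = s⁻¹
Every term reduces to s⁻¹.

Yes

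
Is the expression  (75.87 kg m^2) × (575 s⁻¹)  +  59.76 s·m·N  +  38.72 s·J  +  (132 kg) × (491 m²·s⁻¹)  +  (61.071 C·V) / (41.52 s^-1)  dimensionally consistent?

Yes

Reduce each to base SI dimensions:
  (75.87 kg m^2) × (575 s⁻¹):  [kg·m²] · [s⁻¹] = kg·m²·s⁻¹
  59.76 s·m·N:  N·m·s = kg·m·s⁻²·m·s = kg·m²·s⁻¹
  38.72 s·J:  J·s = N·m·s = kg·m²·s⁻¹
  (132 kg) × (491 m²·s⁻¹):  [kg] · [m²·s⁻¹] = kg·m²·s⁻¹
  (61.071 C·V) / (41.52 s^-1):  [kg·m²·s⁻²] / [s⁻¹] = kg·m²·s⁻¹
Every term reduces to kg·m²·s⁻¹.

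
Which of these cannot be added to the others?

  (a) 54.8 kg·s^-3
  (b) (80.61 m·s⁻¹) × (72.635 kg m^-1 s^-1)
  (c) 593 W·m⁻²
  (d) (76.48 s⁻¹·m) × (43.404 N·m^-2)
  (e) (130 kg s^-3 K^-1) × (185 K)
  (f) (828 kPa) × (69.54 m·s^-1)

(b)

In SI base units:
  (a) kg·s⁻³
  (b) [m·s⁻¹] · [kg·m⁻¹·s⁻¹] = kg·s⁻²
  (c) W·m⁻² = J·s⁻¹·m⁻² = kg·s⁻³
  (d) [m·s⁻¹] · [kg·m⁻¹·s⁻²] = kg·s⁻³
  (e) [kg·s⁻³·K⁻¹] · [K] = kg·s⁻³
  (f) [kg·m⁻¹·s⁻²] · [m·s⁻¹] = kg·s⁻³
All reduce to kg·s⁻³ except (b), which is kg·s⁻².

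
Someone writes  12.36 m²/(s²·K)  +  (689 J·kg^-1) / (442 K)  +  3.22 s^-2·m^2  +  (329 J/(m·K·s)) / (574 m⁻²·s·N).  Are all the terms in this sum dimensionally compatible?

In SI base units:
  12.36 m²/(s²·K):  m²·s⁻²·K⁻¹
  (689 J·kg^-1) / (442 K):  [m²·s⁻²] / [K] = m²·s⁻²·K⁻¹
  3.22 s^-2·m^2:  m²·s⁻²
  (329 J/(m·K·s)) / (574 m⁻²·s·N):  [kg·m·s⁻³·K⁻¹] / [kg·m⁻¹·s⁻¹] = m²·s⁻²·K⁻¹
The terms do not share a single dimension (m²·s⁻² vs m²·s⁻²·K⁻¹).

No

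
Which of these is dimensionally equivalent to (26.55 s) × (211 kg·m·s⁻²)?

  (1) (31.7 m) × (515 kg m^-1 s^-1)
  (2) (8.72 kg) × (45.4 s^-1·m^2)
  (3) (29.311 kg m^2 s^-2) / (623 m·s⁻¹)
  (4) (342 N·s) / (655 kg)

Reference: [s] · [kg·m·s⁻²] = kg·m·s⁻¹.
Each option:
  (1) [m] · [kg·m⁻¹·s⁻¹] = kg·s⁻¹
  (2) [kg] · [m²·s⁻¹] = kg·m²·s⁻¹
  (3) [kg·m²·s⁻²] / [m·s⁻¹] = kg·m·s⁻¹  ← same
  (4) [kg·m·s⁻¹] / [kg] = m·s⁻¹
Only (3) matches kg·m·s⁻¹.

(3)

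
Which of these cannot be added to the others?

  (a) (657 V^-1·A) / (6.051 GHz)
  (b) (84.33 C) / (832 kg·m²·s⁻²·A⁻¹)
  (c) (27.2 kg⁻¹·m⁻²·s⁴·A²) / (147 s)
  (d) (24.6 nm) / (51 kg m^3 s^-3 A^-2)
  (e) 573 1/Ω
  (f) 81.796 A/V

Dimensions:
  (a) [kg⁻¹·m⁻²·s³·A²] / [s⁻¹] = kg⁻¹·m⁻²·s⁴·A²
  (b) [s·A] / [kg·m²·s⁻²·A⁻¹] = kg⁻¹·m⁻²·s³·A²
  (c) [kg⁻¹·m⁻²·s⁴·A²] / [s] = kg⁻¹·m⁻²·s³·A²
  (d) [m] / [kg·m³·s⁻³·A⁻²] = kg⁻¹·m⁻²·s³·A²
  (e) Ω⁻¹ = (V·A⁻¹)⁻¹ = kg⁻¹·m⁻²·s³·A²
  (f) A·V⁻¹ = A·(J·C⁻¹)⁻¹ = kg⁻¹·m⁻²·s³·A²
All reduce to kg⁻¹·m⁻²·s³·A² except (a), which is kg⁻¹·m⁻²·s⁴·A².

(a)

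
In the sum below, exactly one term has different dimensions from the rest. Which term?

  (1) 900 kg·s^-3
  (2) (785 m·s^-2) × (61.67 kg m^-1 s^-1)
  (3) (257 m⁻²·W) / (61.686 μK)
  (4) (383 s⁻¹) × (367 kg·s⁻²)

Expand each in SI base units:
  (1) kg·s⁻³
  (2) [m·s⁻²] · [kg·m⁻¹·s⁻¹] = kg·s⁻³
  (3) [kg·s⁻³] / [K] = kg·s⁻³·K⁻¹
  (4) [s⁻¹] · [kg·s⁻²] = kg·s⁻³
All reduce to kg·s⁻³ except (3), which is kg·s⁻³·K⁻¹.

(3)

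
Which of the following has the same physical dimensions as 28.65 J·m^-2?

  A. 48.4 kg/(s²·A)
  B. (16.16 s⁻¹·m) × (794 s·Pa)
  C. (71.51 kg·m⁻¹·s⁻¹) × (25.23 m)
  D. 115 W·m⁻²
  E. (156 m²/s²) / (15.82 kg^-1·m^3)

B.

Reference: J·m⁻² = N·m·m⁻² = kg·s⁻².
Each option:
  A. kg·s⁻²·A⁻¹
  B. [m·s⁻¹] · [kg·m⁻¹·s⁻¹] = kg·s⁻²  ← same
  C. [kg·m⁻¹·s⁻¹] · [m] = kg·s⁻¹
  D. W·m⁻² = J·s⁻¹·m⁻² = kg·s⁻³
  E. [m²·s⁻²] / [kg⁻¹·m³] = kg·m⁻¹·s⁻²
Only B. matches kg·s⁻².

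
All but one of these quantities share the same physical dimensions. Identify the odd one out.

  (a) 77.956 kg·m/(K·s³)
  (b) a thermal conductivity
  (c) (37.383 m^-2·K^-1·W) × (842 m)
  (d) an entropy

(d)

Work out the base dimensions of each:
  (a) kg·m·s⁻³·K⁻¹
  (b) [thermal conductivity] = kg·m·s⁻³·K⁻¹
  (c) [kg·s⁻³·K⁻¹] · [m] = kg·m·s⁻³·K⁻¹
  (d) [entropy] = kg·m²·s⁻²·K⁻¹
All reduce to kg·m·s⁻³·K⁻¹ except (d), which is kg·m²·s⁻²·K⁻¹.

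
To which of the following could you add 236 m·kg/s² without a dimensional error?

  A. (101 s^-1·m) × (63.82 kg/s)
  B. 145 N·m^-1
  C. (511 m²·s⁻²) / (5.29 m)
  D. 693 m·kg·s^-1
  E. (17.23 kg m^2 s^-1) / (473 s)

A.

Reference: kg·m·s⁻².
Each option:
  A. [m·s⁻¹] · [kg·s⁻¹] = kg·m·s⁻²  ← same
  B. N·m⁻¹ = kg·m·s⁻²·m⁻¹ = kg·s⁻²
  C. [m²·s⁻²] / [m] = m·s⁻²
  D. kg·m·s⁻¹
  E. [kg·m²·s⁻¹] / [s] = kg·m²·s⁻²
Only A. matches kg·m·s⁻².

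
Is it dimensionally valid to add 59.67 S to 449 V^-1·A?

Yes

Work out the base dimensions of each:
  59.67 S:  S = Ω⁻¹ = kg⁻¹·m⁻²·s³·A²
  449 V^-1·A:  A·V⁻¹ = A·(J·C⁻¹)⁻¹ = kg⁻¹·m⁻²·s³·A²
Both are kg⁻¹·m⁻²·s³·A², so they have the same dimensions and can be added.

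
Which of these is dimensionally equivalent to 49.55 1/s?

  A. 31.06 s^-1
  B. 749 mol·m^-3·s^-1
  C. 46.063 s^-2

A.

Reference: s⁻¹.
Each option:
  A. s⁻¹  ← same
  B. mol·m⁻³·s⁻¹ = m⁻³·s⁻¹·mol
  C. s⁻²
Only A. matches s⁻¹.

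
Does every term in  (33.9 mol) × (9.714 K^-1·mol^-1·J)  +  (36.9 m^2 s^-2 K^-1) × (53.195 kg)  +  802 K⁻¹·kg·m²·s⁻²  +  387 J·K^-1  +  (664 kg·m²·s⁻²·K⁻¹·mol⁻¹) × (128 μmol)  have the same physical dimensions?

Work out the base dimensions of each:
  (33.9 mol) × (9.714 K^-1·mol^-1·J):  [mol] · [kg·m²·s⁻²·K⁻¹·mol⁻¹] = kg·m²·s⁻²·K⁻¹
  (36.9 m^2 s^-2 K^-1) × (53.195 kg):  [m²·s⁻²·K⁻¹] · [kg] = kg·m²·s⁻²·K⁻¹
  802 K⁻¹·kg·m²·s⁻²:  kg·m²·s⁻²·K⁻¹
  387 J·K^-1:  J·K⁻¹ = N·m·K⁻¹ = kg·m²·s⁻²·K⁻¹
  (664 kg·m²·s⁻²·K⁻¹·mol⁻¹) × (128 μmol):  [kg·m²·s⁻²·K⁻¹·mol⁻¹] · [mol] = kg·m²·s⁻²·K⁻¹
Every term reduces to kg·m²·s⁻²·K⁻¹.

Yes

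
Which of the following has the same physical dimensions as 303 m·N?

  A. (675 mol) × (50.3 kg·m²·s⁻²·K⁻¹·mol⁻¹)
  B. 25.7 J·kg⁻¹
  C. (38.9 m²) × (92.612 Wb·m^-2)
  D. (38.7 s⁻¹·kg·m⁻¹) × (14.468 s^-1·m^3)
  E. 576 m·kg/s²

D.

Reference: N·m = kg·m·s⁻²·m = kg·m²·s⁻².
Each option:
  A. [mol] · [kg·m²·s⁻²·K⁻¹·mol⁻¹] = kg·m²·s⁻²·K⁻¹
  B. J·kg⁻¹ = N·m·kg⁻¹ = m²·s⁻²
  C. [m²] · [kg·s⁻²·A⁻¹] = kg·m²·s⁻²·A⁻¹
  D. [kg·m⁻¹·s⁻¹] · [m³·s⁻¹] = kg·m²·s⁻²  ← same
  E. kg·m·s⁻²
Only D. matches kg·m²·s⁻².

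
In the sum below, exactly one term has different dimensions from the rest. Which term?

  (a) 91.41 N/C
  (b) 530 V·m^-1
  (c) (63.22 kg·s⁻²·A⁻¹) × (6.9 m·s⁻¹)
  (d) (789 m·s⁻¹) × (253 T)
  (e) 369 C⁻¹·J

Reduce each to base SI dimensions:
  (a) N·C⁻¹ = kg·m·s⁻²·(s·A)⁻¹ = kg·m·s⁻³·A⁻¹
  (b) V·m⁻¹ = J·C⁻¹·m⁻¹ = kg·m·s⁻³·A⁻¹
  (c) [kg·s⁻²·A⁻¹] · [m·s⁻¹] = kg·m·s⁻³·A⁻¹
  (d) [m·s⁻¹] · [kg·s⁻²·A⁻¹] = kg·m·s⁻³·A⁻¹
  (e) J·C⁻¹ = N·m·(s·A)⁻¹ = kg·m²·s⁻³·A⁻¹
All reduce to kg·m·s⁻³·A⁻¹ except (e), which is kg·m²·s⁻³·A⁻¹.

(e)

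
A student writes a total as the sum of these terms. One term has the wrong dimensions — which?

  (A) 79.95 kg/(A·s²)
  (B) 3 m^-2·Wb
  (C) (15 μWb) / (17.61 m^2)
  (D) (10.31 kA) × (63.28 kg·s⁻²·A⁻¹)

(D)

Expand each in SI base units:
  (A) kg·s⁻²·A⁻¹
  (B) Wb·m⁻² = V·s·m⁻² = kg·s⁻²·A⁻¹
  (C) [kg·m²·s⁻²·A⁻¹] / [m²] = kg·s⁻²·A⁻¹
  (D) [A] · [kg·s⁻²·A⁻¹] = kg·s⁻²
All reduce to kg·s⁻²·A⁻¹ except (D), which is kg·s⁻².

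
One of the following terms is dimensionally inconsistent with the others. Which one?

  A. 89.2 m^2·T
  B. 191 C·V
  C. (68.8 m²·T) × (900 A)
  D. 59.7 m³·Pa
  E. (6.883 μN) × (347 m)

A.

Dimensions:
  A. T·m² = Wb·m⁻²·m² = kg·m²·s⁻²·A⁻¹
  B. C·V = s·A·J·C⁻¹ = kg·m²·s⁻²
  C. [kg·m²·s⁻²·A⁻¹] · [A] = kg·m²·s⁻²
  D. Pa·m³ = N·m⁻²·m³ = kg·m²·s⁻²
  E. [kg·m·s⁻²] · [m] = kg·m²·s⁻²
All reduce to kg·m²·s⁻² except A., which is kg·m²·s⁻²·A⁻¹.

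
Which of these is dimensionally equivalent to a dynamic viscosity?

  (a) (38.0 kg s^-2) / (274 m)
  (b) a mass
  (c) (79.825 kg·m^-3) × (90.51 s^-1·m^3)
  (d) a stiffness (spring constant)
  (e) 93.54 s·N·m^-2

(e)

Reference: [dynamic viscosity] = kg·m⁻¹·s⁻¹.
Each option:
  (a) [kg·s⁻²] / [m] = kg·m⁻¹·s⁻²
  (b) [mass] = kg
  (c) [kg·m⁻³] · [m³·s⁻¹] = kg·s⁻¹
  (d) [stiffness (spring constant)] = kg·s⁻²
  (e) N·s·m⁻² = kg·m·s⁻²·s·m⁻² = kg·m⁻¹·s⁻¹  ← same
Only (e) matches kg·m⁻¹·s⁻¹.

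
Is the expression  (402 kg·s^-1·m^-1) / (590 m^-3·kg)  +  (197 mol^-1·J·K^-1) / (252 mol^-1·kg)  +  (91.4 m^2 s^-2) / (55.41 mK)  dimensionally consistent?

No

Expand each in SI base units:
  (402 kg·s^-1·m^-1) / (590 m^-3·kg):  [kg·m⁻¹·s⁻¹] / [kg·m⁻³] = m²·s⁻¹
  (197 mol^-1·J·K^-1) / (252 mol^-1·kg):  [kg·m²·s⁻²·K⁻¹·mol⁻¹] / [kg·mol⁻¹] = m²·s⁻²·K⁻¹
  (91.4 m^2 s^-2) / (55.41 mK):  [m²·s⁻²] / [K] = m²·s⁻²·K⁻¹
The terms do not share a single dimension (m²·s⁻²·K⁻¹ vs m²·s⁻¹).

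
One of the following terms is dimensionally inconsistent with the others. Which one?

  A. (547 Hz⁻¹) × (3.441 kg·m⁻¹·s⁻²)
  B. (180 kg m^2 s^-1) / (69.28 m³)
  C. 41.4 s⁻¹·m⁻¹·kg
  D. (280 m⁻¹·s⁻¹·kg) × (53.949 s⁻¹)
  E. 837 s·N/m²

Expand each in SI base units:
  A. [s] · [kg·m⁻¹·s⁻²] = kg·m⁻¹·s⁻¹
  B. [kg·m²·s⁻¹] / [m³] = kg·m⁻¹·s⁻¹
  C. kg·m⁻¹·s⁻¹
  D. [kg·m⁻¹·s⁻¹] · [s⁻¹] = kg·m⁻¹·s⁻²
  E. N·s·m⁻² = kg·m·s⁻²·s·m⁻² = kg·m⁻¹·s⁻¹
All reduce to kg·m⁻¹·s⁻¹ except D., which is kg·m⁻¹·s⁻².

D.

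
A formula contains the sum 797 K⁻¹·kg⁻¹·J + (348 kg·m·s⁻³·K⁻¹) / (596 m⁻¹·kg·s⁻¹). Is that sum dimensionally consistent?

Yes

Expand each in SI base units:
  797 K⁻¹·kg⁻¹·J:  J·kg⁻¹·K⁻¹ = N·m·kg⁻¹·K⁻¹ = m²·s⁻²·K⁻¹
  (348 kg·m·s⁻³·K⁻¹) / (596 m⁻¹·kg·s⁻¹):  [kg·m·s⁻³·K⁻¹] / [kg·m⁻¹·s⁻¹] = m²·s⁻²·K⁻¹
Both are m²·s⁻²·K⁻¹, so they have the same dimensions and can be added.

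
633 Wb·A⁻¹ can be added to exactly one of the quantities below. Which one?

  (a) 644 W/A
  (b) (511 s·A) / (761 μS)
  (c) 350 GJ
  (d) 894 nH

(d)

Reference: Wb·A⁻¹ = V·s·A⁻¹ = kg·m²·s⁻²·A⁻².
Each option:
  (a) W·A⁻¹ = J·s⁻¹·A⁻¹ = kg·m²·s⁻³·A⁻¹
  (b) [s·A] / [kg⁻¹·m⁻²·s³·A²] = kg·m²·s⁻²·A⁻¹
  (c) J = N·m = kg·m²·s⁻²
  (d) H = V·s·A⁻¹ = kg·m²·s⁻²·A⁻²  ← same
Only (d) matches kg·m²·s⁻²·A⁻².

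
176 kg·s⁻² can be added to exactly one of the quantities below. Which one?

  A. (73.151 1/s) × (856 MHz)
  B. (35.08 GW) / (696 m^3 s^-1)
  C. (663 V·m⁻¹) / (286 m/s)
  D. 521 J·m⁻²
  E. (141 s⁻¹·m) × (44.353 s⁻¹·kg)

D.

Reference: kg·s⁻².
Each option:
  A. [s⁻¹] · [s⁻¹] = s⁻²
  B. [kg·m²·s⁻³] / [m³·s⁻¹] = kg·m⁻¹·s⁻²
  C. [kg·m·s⁻³·A⁻¹] / [m·s⁻¹] = kg·s⁻²·A⁻¹
  D. J·m⁻² = N·m·m⁻² = kg·s⁻²  ← same
  E. [m·s⁻¹] · [kg·s⁻¹] = kg·m·s⁻²
Only D. matches kg·s⁻².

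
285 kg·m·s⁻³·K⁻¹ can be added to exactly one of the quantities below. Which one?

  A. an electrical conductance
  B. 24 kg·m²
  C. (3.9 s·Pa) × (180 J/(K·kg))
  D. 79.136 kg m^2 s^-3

C.

Reference: kg·m·s⁻³·K⁻¹.
Each option:
  A. [electrical conductance] = kg⁻¹·m⁻²·s³·A²
  B. kg·m²
  C. [kg·m⁻¹·s⁻¹] · [m²·s⁻²·K⁻¹] = kg·m·s⁻³·K⁻¹  ← same
  D. kg·m²·s⁻³
Only C. matches kg·m·s⁻³·K⁻¹.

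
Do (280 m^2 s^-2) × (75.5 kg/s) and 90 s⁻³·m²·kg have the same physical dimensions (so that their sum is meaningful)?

In SI base units:
  (280 m^2 s^-2) × (75.5 kg/s):  [m²·s⁻²] · [kg·s⁻¹] = kg·m²·s⁻³
  90 s⁻³·m²·kg:  kg·m²·s⁻³
Both are kg·m²·s⁻³, so they have the same dimensions and can be added.

Yes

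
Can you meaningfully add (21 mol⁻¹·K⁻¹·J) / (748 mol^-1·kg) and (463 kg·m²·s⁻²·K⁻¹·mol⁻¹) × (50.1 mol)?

Reduce each to base SI dimensions:
  (21 mol⁻¹·K⁻¹·J) / (748 mol^-1·kg):  [kg·m²·s⁻²·K⁻¹·mol⁻¹] / [kg·mol⁻¹] = m²·s⁻²·K⁻¹
  (463 kg·m²·s⁻²·K⁻¹·mol⁻¹) × (50.1 mol):  [kg·m²·s⁻²·K⁻¹·mol⁻¹] · [mol] = kg·m²·s⁻²·K⁻¹
m²·s⁻²·K⁻¹ ≠ kg·m²·s⁻²·K⁻¹, so they cannot be added.

No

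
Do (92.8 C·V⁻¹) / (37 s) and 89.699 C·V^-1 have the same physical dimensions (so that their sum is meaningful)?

No

Reduce each to base SI dimensions:
  (92.8 C·V⁻¹) / (37 s):  [kg⁻¹·m⁻²·s⁴·A²] / [s] = kg⁻¹·m⁻²·s³·A²
  89.699 C·V^-1:  C·V⁻¹ = s·A·(J·C⁻¹)⁻¹ = kg⁻¹·m⁻²·s⁴·A²
kg⁻¹·m⁻²·s³·A² ≠ kg⁻¹·m⁻²·s⁴·A², so they cannot be added.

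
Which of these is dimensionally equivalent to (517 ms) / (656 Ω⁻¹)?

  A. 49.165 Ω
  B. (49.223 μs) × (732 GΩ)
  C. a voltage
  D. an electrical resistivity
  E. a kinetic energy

B.

Reference: [s] / [kg⁻¹·m⁻²·s³·A²] = kg·m²·s⁻²·A⁻².
Each option:
  A. Ω = V·A⁻¹ = kg·m²·s⁻³·A⁻²
  B. [s] · [kg·m²·s⁻³·A⁻²] = kg·m²·s⁻²·A⁻²  ← same
  C. [voltage] = kg·m²·s⁻³·A⁻¹
  D. [electrical resistivity] = kg·m³·s⁻³·A⁻²
  E. [kinetic energy] = kg·m²·s⁻²
Only B. matches kg·m²·s⁻²·A⁻².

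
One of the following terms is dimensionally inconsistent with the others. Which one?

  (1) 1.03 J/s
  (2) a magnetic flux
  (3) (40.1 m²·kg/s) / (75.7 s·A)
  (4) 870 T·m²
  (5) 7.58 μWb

(1)

Work out the base dimensions of each:
  (1) J·s⁻¹ = N·m·s⁻¹ = kg·m²·s⁻³
  (2) [magnetic flux] = kg·m²·s⁻²·A⁻¹
  (3) [kg·m²·s⁻¹] / [s·A] = kg·m²·s⁻²·A⁻¹
  (4) T·m² = Wb·m⁻²·m² = kg·m²·s⁻²·A⁻¹
  (5) Wb = V·s = kg·m²·s⁻²·A⁻¹
All reduce to kg·m²·s⁻²·A⁻¹ except (1), which is kg·m²·s⁻³.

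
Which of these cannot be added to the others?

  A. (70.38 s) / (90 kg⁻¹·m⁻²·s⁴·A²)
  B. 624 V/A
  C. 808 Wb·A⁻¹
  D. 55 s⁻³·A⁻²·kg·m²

C.

Dimensions:
  A. [s] / [kg⁻¹·m⁻²·s⁴·A²] = kg·m²·s⁻³·A⁻²
  B. V·A⁻¹ = J·C⁻¹·A⁻¹ = kg·m²·s⁻³·A⁻²
  C. Wb·A⁻¹ = V·s·A⁻¹ = kg·m²·s⁻²·A⁻²
  D. kg·m²·s⁻³·A⁻²
All reduce to kg·m²·s⁻³·A⁻² except C., which is kg·m²·s⁻²·A⁻².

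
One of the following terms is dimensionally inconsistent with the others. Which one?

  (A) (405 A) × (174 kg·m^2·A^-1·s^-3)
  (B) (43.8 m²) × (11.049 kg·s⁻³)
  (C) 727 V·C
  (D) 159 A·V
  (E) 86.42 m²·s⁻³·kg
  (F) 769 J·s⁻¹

Reduce each to base SI dimensions:
  (A) [A] · [kg·m²·s⁻³·A⁻¹] = kg·m²·s⁻³
  (B) [m²] · [kg·s⁻³] = kg·m²·s⁻³
  (C) C·V = s·A·J·C⁻¹ = kg·m²·s⁻²
  (D) V·A = J·C⁻¹·A = kg·m²·s⁻³
  (E) kg·m²·s⁻³
  (F) J·s⁻¹ = N·m·s⁻¹ = kg·m²·s⁻³
All reduce to kg·m²·s⁻³ except (C), which is kg·m²·s⁻².

(C)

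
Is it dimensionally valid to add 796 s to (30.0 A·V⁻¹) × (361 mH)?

Work out the base dimensions of each:
  796 s:  s
  (30.0 A·V⁻¹) × (361 mH):  [kg⁻¹·m⁻²·s³·A²] · [kg·m²·s⁻²·A⁻²] = s
Both are s, so they have the same dimensions and can be added.

Yes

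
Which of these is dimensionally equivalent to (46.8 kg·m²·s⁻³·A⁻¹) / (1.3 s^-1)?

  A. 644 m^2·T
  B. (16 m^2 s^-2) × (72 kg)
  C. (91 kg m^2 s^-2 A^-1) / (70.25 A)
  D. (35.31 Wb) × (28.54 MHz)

Reference: [kg·m²·s⁻³·A⁻¹] / [s⁻¹] = kg·m²·s⁻²·A⁻¹.
Each option:
  A. T·m² = Wb·m⁻²·m² = kg·m²·s⁻²·A⁻¹  ← same
  B. [m²·s⁻²] · [kg] = kg·m²·s⁻²
  C. [kg·m²·s⁻²·A⁻¹] / [A] = kg·m²·s⁻²·A⁻²
  D. [kg·m²·s⁻²·A⁻¹] · [s⁻¹] = kg·m²·s⁻³·A⁻¹
Only A. matches kg·m²·s⁻²·A⁻¹.

A.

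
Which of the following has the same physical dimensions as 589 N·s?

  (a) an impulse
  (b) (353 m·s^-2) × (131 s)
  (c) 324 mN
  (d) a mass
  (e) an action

Reference: N·s = kg·m·s⁻²·s = kg·m·s⁻¹.
Each option:
  (a) [impulse] = kg·m·s⁻¹  ← same
  (b) [m·s⁻²] · [s] = m·s⁻¹
  (c) N = kg·m·s⁻²
  (d) [mass] = kg
  (e) [action] = kg·m²·s⁻¹
Only (a) matches kg·m·s⁻¹.

(a)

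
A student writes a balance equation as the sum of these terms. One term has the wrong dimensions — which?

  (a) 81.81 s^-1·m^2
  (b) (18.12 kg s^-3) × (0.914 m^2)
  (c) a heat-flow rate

(a)

Expand each in SI base units:
  (a) m²·s⁻¹
  (b) [kg·s⁻³] · [m²] = kg·m²·s⁻³
  (c) [heat-flow rate] = kg·m²·s⁻³
All reduce to kg·m²·s⁻³ except (a), which is m²·s⁻¹.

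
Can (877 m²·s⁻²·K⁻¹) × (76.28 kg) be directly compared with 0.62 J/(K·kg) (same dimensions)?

Dimensions:
  (877 m²·s⁻²·K⁻¹) × (76.28 kg):  [m²·s⁻²·K⁻¹] · [kg] = kg·m²·s⁻²·K⁻¹
  0.62 J/(K·kg):  J·kg⁻¹·K⁻¹ = N·m·kg⁻¹·K⁻¹ = m²·s⁻²·K⁻¹
kg·m²·s⁻²·K⁻¹ ≠ m²·s⁻²·K⁻¹, so they cannot be added.

No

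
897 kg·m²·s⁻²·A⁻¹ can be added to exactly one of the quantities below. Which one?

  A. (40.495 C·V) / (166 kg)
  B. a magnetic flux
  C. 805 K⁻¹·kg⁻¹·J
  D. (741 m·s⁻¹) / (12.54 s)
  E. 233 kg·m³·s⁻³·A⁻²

B.

Reference: kg·m²·s⁻²·A⁻¹.
Each option:
  A. [kg·m²·s⁻²] / [kg] = m²·s⁻²
  B. [magnetic flux] = kg·m²·s⁻²·A⁻¹  ← same
  C. J·kg⁻¹·K⁻¹ = N·m·kg⁻¹·K⁻¹ = m²·s⁻²·K⁻¹
  D. [m·s⁻¹] / [s] = m·s⁻²
  E. kg·m³·s⁻³·A⁻²
Only B. matches kg·m²·s⁻²·A⁻¹.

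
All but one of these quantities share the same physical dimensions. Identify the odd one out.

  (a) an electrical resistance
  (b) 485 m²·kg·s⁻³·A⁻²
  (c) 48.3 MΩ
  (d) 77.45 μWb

Dimensions:
  (a) [electrical resistance] = kg·m²·s⁻³·A⁻²
  (b) kg·m²·s⁻³·A⁻²
  (c) Ω = V·A⁻¹ = kg·m²·s⁻³·A⁻²
  (d) Wb = V·s = kg·m²·s⁻²·A⁻¹
All reduce to kg·m²·s⁻³·A⁻² except (d), which is kg·m²·s⁻²·A⁻¹.

(d)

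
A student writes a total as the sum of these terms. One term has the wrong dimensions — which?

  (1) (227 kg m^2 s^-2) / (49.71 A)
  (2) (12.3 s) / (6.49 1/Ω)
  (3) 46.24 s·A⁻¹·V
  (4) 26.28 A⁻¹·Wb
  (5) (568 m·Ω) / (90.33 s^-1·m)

(1)

Work out the base dimensions of each:
  (1) [kg·m²·s⁻²] / [A] = kg·m²·s⁻²·A⁻¹
  (2) [s] / [kg⁻¹·m⁻²·s³·A²] = kg·m²·s⁻²·A⁻²
  (3) V·s·A⁻¹ = J·C⁻¹·s·A⁻¹ = kg·m²·s⁻²·A⁻²
  (4) Wb·A⁻¹ = V·s·A⁻¹ = kg·m²·s⁻²·A⁻²
  (5) [kg·m³·s⁻³·A⁻²] / [m·s⁻¹] = kg·m²·s⁻²·A⁻²
All reduce to kg·m²·s⁻²·A⁻² except (1), which is kg·m²·s⁻²·A⁻¹.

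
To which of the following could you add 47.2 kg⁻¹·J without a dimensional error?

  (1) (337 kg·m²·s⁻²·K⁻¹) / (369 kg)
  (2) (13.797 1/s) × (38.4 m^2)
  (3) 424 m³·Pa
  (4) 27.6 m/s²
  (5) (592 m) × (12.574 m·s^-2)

Reference: J·kg⁻¹ = N·m·kg⁻¹ = m²·s⁻².
Each option:
  (1) [kg·m²·s⁻²·K⁻¹] / [kg] = m²·s⁻²·K⁻¹
  (2) [s⁻¹] · [m²] = m²·s⁻¹
  (3) Pa·m³ = N·m⁻²·m³ = kg·m²·s⁻²
  (4) m·s⁻²
  (5) [m] · [m·s⁻²] = m²·s⁻²  ← same
Only (5) matches m²·s⁻².

(5)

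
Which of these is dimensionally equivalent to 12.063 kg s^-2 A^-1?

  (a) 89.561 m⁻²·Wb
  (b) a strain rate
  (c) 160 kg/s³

(a)

Reference: kg·s⁻²·A⁻¹.
Each option:
  (a) Wb·m⁻² = V·s·m⁻² = kg·s⁻²·A⁻¹  ← same
  (b) [strain rate] = s⁻¹
  (c) kg·s⁻³
Only (a) matches kg·s⁻²·A⁻¹.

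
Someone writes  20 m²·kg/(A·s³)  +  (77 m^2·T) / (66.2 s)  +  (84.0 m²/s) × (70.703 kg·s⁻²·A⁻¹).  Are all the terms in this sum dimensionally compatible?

Yes

Work out the base dimensions of each:
  20 m²·kg/(A·s³):  kg·m²·s⁻³·A⁻¹
  (77 m^2·T) / (66.2 s):  [kg·m²·s⁻²·A⁻¹] / [s] = kg·m²·s⁻³·A⁻¹
  (84.0 m²/s) × (70.703 kg·s⁻²·A⁻¹):  [m²·s⁻¹] · [kg·s⁻²·A⁻¹] = kg·m²·s⁻³·A⁻¹
Every term reduces to kg·m²·s⁻³·A⁻¹.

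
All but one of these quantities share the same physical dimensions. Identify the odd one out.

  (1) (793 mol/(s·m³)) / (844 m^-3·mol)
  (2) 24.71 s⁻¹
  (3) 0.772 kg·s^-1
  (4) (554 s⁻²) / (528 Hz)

Work out the base dimensions of each:
  (1) [m⁻³·s⁻¹·mol] / [m⁻³·mol] = s⁻¹
  (2) s⁻¹
  (3) kg·s⁻¹
  (4) [s⁻²] / [s⁻¹] = s⁻¹
All reduce to s⁻¹ except (3), which is kg·s⁻¹.

(3)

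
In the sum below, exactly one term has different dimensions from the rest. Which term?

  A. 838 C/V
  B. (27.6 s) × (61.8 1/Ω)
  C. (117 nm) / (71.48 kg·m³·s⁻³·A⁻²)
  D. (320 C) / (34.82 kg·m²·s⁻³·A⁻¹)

Work out the base dimensions of each:
  A. C·V⁻¹ = s·A·(J·C⁻¹)⁻¹ = kg⁻¹·m⁻²·s⁴·A²
  B. [s] · [kg⁻¹·m⁻²·s³·A²] = kg⁻¹·m⁻²·s⁴·A²
  C. [m] / [kg·m³·s⁻³·A⁻²] = kg⁻¹·m⁻²·s³·A²
  D. [s·A] / [kg·m²·s⁻³·A⁻¹] = kg⁻¹·m⁻²·s⁴·A²
All reduce to kg⁻¹·m⁻²·s⁴·A² except C., which is kg⁻¹·m⁻²·s³·A².

C.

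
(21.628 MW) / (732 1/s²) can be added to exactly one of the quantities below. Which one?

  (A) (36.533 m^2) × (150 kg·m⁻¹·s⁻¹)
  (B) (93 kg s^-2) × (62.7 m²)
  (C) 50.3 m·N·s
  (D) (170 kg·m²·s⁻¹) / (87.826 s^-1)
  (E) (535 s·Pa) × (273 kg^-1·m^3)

Reference: [kg·m²·s⁻³] / [s⁻²] = kg·m²·s⁻¹.
Each option:
  (A) [m²] · [kg·m⁻¹·s⁻¹] = kg·m·s⁻¹
  (B) [kg·s⁻²] · [m²] = kg·m²·s⁻²
  (C) N·m·s = kg·m·s⁻²·m·s = kg·m²·s⁻¹  ← same
  (D) [kg·m²·s⁻¹] / [s⁻¹] = kg·m²
  (E) [kg·m⁻¹·s⁻¹] · [kg⁻¹·m³] = m²·s⁻¹
Only (C) matches kg·m²·s⁻¹.

(C)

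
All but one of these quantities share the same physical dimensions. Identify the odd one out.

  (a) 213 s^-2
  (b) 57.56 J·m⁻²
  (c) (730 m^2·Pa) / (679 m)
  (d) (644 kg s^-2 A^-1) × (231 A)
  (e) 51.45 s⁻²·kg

Work out the base dimensions of each:
  (a) s⁻²
  (b) J·m⁻² = N·m·m⁻² = kg·s⁻²
  (c) [kg·m·s⁻²] / [m] = kg·s⁻²
  (d) [kg·s⁻²·A⁻¹] · [A] = kg·s⁻²
  (e) kg·s⁻²
All reduce to kg·s⁻² except (a), which is s⁻².

(a)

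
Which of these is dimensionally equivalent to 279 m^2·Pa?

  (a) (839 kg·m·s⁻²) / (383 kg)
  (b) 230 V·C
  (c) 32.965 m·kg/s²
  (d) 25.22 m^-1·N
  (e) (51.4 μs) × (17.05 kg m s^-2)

Reference: Pa·m² = N·m⁻²·m² = kg·m·s⁻².
Each option:
  (a) [kg·m·s⁻²] / [kg] = m·s⁻²
  (b) C·V = s·A·J·C⁻¹ = kg·m²·s⁻²
  (c) kg·m·s⁻²  ← same
  (d) N·m⁻¹ = kg·m·s⁻²·m⁻¹ = kg·s⁻²
  (e) [s] · [kg·m·s⁻²] = kg·m·s⁻¹
Only (c) matches kg·m·s⁻².

(c)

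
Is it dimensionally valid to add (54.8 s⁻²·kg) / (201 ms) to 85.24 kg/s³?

Yes

In SI base units:
  (54.8 s⁻²·kg) / (201 ms):  [kg·s⁻²] / [s] = kg·s⁻³
  85.24 kg/s³:  kg·s⁻³
Both are kg·s⁻³, so they have the same dimensions and can be added.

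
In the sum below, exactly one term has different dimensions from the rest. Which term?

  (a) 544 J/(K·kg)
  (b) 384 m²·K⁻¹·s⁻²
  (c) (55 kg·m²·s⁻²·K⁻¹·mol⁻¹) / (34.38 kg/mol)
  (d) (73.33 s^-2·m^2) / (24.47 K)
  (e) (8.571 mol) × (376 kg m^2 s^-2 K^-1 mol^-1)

(e)

Dimensions:
  (a) J·kg⁻¹·K⁻¹ = N·m·kg⁻¹·K⁻¹ = m²·s⁻²·K⁻¹
  (b) m²·s⁻²·K⁻¹
  (c) [kg·m²·s⁻²·K⁻¹·mol⁻¹] / [kg·mol⁻¹] = m²·s⁻²·K⁻¹
  (d) [m²·s⁻²] / [K] = m²·s⁻²·K⁻¹
  (e) [mol] · [kg·m²·s⁻²·K⁻¹·mol⁻¹] = kg·m²·s⁻²·K⁻¹
All reduce to m²·s⁻²·K⁻¹ except (e), which is kg·m²·s⁻²·K⁻¹.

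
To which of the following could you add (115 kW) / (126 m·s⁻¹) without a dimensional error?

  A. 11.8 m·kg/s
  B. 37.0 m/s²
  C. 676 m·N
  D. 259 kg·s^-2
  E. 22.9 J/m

E.

Reference: [kg·m²·s⁻³] / [m·s⁻¹] = kg·m·s⁻².
Each option:
  A. kg·m·s⁻¹
  B. m·s⁻²
  C. N·m = kg·m·s⁻²·m = kg·m²·s⁻²
  D. kg·s⁻²
  E. J·m⁻¹ = N·m·m⁻¹ = kg·m·s⁻²  ← same
Only E. matches kg·m·s⁻².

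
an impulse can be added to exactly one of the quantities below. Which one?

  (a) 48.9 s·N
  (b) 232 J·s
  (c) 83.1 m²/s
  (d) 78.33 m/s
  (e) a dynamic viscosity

Reference: [impulse] = kg·m·s⁻¹.
Each option:
  (a) N·s = kg·m·s⁻²·s = kg·m·s⁻¹  ← same
  (b) J·s = N·m·s = kg·m²·s⁻¹
  (c) m²·s⁻¹
  (d) m·s⁻¹
  (e) [dynamic viscosity] = kg·m⁻¹·s⁻¹
Only (a) matches kg·m·s⁻¹.

(a)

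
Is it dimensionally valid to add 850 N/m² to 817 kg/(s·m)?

No

In SI base units:
  850 N/m²:  N·m⁻² = kg·m·s⁻²·m⁻² = kg·m⁻¹·s⁻²
  817 kg/(s·m):  kg·m⁻¹·s⁻¹
kg·m⁻¹·s⁻² ≠ kg·m⁻¹·s⁻¹, so they cannot be added.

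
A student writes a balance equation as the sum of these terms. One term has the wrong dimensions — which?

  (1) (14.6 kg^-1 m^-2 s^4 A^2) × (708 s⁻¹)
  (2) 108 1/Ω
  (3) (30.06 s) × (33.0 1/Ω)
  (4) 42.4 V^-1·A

Expand each in SI base units:
  (1) [kg⁻¹·m⁻²·s⁴·A²] · [s⁻¹] = kg⁻¹·m⁻²·s³·A²
  (2) Ω⁻¹ = (V·A⁻¹)⁻¹ = kg⁻¹·m⁻²·s³·A²
  (3) [s] · [kg⁻¹·m⁻²·s³·A²] = kg⁻¹·m⁻²·s⁴·A²
  (4) A·V⁻¹ = A·(J·C⁻¹)⁻¹ = kg⁻¹·m⁻²·s³·A²
All reduce to kg⁻¹·m⁻²·s³·A² except (3), which is kg⁻¹·m⁻²·s⁴·A².

(3)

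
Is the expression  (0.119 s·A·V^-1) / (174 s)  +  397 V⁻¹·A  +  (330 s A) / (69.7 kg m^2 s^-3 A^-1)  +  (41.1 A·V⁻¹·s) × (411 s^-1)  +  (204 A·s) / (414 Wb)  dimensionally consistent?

Work out the base dimensions of each:
  (0.119 s·A·V^-1) / (174 s):  [kg⁻¹·m⁻²·s⁴·A²] / [s] = kg⁻¹·m⁻²·s³·A²
  397 V⁻¹·A:  A·V⁻¹ = A·(J·C⁻¹)⁻¹ = kg⁻¹·m⁻²·s³·A²
  (330 s A) / (69.7 kg m^2 s^-3 A^-1):  [s·A] / [kg·m²·s⁻³·A⁻¹] = kg⁻¹·m⁻²·s⁴·A²
  (41.1 A·V⁻¹·s) × (411 s^-1):  [kg⁻¹·m⁻²·s⁴·A²] · [s⁻¹] = kg⁻¹·m⁻²·s³·A²
  (204 A·s) / (414 Wb):  [s·A] / [kg·m²·s⁻²·A⁻¹] = kg⁻¹·m⁻²·s³·A²
The terms do not share a single dimension (kg⁻¹·m⁻²·s³·A² vs kg⁻¹·m⁻²·s⁴·A²).

No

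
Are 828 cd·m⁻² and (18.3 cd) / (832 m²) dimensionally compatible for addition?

Yes

Reduce each to base SI dimensions:
  828 cd·m⁻²:  cd·m⁻² = m⁻²·cd
  (18.3 cd) / (832 m²):  [cd] / [m²] = m⁻²·cd
Both are m⁻²·cd, so they have the same dimensions and can be added.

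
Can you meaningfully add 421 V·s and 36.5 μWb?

Yes

Dimensions:
  421 V·s:  V·s = J·C⁻¹·s = kg·m²·s⁻²·A⁻¹
  36.5 μWb:  Wb = V·s = kg·m²·s⁻²·A⁻¹
Both are kg·m²·s⁻²·A⁻¹, so they have the same dimensions and can be added.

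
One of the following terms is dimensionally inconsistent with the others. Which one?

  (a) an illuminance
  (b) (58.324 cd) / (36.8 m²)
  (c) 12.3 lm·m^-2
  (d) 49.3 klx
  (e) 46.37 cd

Dimensions:
  (a) [illuminance] = m⁻²·cd
  (b) [cd] / [m²] = m⁻²·cd
  (c) lm·m⁻² = cd·m⁻² = m⁻²·cd
  (d) lx = lm·m⁻² = m⁻²·cd
  (e) cd
All reduce to m⁻²·cd except (e), which is cd.

(e)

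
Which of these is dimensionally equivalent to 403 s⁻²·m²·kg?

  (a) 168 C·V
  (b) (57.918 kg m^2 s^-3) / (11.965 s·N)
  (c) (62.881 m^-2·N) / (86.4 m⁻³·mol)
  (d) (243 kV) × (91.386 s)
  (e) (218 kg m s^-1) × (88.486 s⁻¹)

Reference: kg·m²·s⁻².
Each option:
  (a) C·V = s·A·J·C⁻¹ = kg·m²·s⁻²  ← same
  (b) [kg·m²·s⁻³] / [kg·m·s⁻¹] = m·s⁻²
  (c) [kg·m⁻¹·s⁻²] / [m⁻³·mol] = kg·m²·s⁻²·mol⁻¹
  (d) [kg·m²·s⁻³·A⁻¹] · [s] = kg·m²·s⁻²·A⁻¹
  (e) [kg·m·s⁻¹] · [s⁻¹] = kg·m·s⁻²
Only (a) matches kg·m²·s⁻².

(a)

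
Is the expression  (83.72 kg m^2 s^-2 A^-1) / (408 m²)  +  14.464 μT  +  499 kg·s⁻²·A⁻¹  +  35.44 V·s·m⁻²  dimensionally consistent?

Yes

Work out the base dimensions of each:
  (83.72 kg m^2 s^-2 A^-1) / (408 m²):  [kg·m²·s⁻²·A⁻¹] / [m²] = kg·s⁻²·A⁻¹
  14.464 μT:  T = Wb·m⁻² = kg·s⁻²·A⁻¹
  499 kg·s⁻²·A⁻¹:  kg·s⁻²·A⁻¹
  35.44 V·s·m⁻²:  V·s·m⁻² = J·C⁻¹·s·m⁻² = kg·s⁻²·A⁻¹
Every term reduces to kg·s⁻²·A⁻¹.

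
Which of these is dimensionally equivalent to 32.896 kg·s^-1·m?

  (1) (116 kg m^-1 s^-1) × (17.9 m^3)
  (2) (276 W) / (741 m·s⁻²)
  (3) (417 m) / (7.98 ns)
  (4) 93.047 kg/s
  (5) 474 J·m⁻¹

Reference: kg·m·s⁻¹.
Each option:
  (1) [kg·m⁻¹·s⁻¹] · [m³] = kg·m²·s⁻¹
  (2) [kg·m²·s⁻³] / [m·s⁻²] = kg·m·s⁻¹  ← same
  (3) [m] / [s] = m·s⁻¹
  (4) kg·s⁻¹
  (5) J·m⁻¹ = N·m·m⁻¹ = kg·m·s⁻²
Only (2) matches kg·m·s⁻¹.

(2)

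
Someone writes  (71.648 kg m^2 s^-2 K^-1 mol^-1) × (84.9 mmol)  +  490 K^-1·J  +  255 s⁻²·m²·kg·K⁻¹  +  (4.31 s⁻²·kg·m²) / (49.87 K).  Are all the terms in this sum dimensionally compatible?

Yes

Dimensions:
  (71.648 kg m^2 s^-2 K^-1 mol^-1) × (84.9 mmol):  [kg·m²·s⁻²·K⁻¹·mol⁻¹] · [mol] = kg·m²·s⁻²·K⁻¹
  490 K^-1·J:  J·K⁻¹ = N·m·K⁻¹ = kg·m²·s⁻²·K⁻¹
  255 s⁻²·m²·kg·K⁻¹:  kg·m²·s⁻²·K⁻¹
  (4.31 s⁻²·kg·m²) / (49.87 K):  [kg·m²·s⁻²] / [K] = kg·m²·s⁻²·K⁻¹
Every term reduces to kg·m²·s⁻²·K⁻¹.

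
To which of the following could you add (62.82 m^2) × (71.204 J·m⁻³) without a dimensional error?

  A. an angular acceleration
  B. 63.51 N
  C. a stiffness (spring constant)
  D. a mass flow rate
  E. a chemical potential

B.

Reference: [m²] · [kg·m⁻¹·s⁻²] = kg·m·s⁻².
Each option:
  A. [angular acceleration] = s⁻²
  B. N = kg·m·s⁻²  ← same
  C. [stiffness (spring constant)] = kg·s⁻²
  D. [mass flow rate] = kg·s⁻¹
  E. [chemical potential] = kg·m²·s⁻²·mol⁻¹
Only B. matches kg·m·s⁻².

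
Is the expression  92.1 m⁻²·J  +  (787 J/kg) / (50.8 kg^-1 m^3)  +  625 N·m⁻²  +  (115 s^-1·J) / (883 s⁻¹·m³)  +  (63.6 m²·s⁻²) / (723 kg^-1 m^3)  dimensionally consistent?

Dimensions:
  92.1 m⁻²·J:  J·m⁻² = N·m·m⁻² = kg·s⁻²
  (787 J/kg) / (50.8 kg^-1 m^3):  [m²·s⁻²] / [kg⁻¹·m³] = kg·m⁻¹·s⁻²
  625 N·m⁻²:  N·m⁻² = kg·m·s⁻²·m⁻² = kg·m⁻¹·s⁻²
  (115 s^-1·J) / (883 s⁻¹·m³):  [kg·m²·s⁻³] / [m³·s⁻¹] = kg·m⁻¹·s⁻²
  (63.6 m²·s⁻²) / (723 kg^-1 m^3):  [m²·s⁻²] / [kg⁻¹·m³] = kg·m⁻¹·s⁻²
The terms do not share a single dimension (kg·m⁻¹·s⁻² vs kg·s⁻²).

No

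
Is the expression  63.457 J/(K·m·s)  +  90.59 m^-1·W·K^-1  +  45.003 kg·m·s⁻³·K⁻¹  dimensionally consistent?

In SI base units:
  63.457 J/(K·m·s):  J·s⁻¹·m⁻¹·K⁻¹ = N·m·s⁻¹·m⁻¹·K⁻¹ = kg·m·s⁻³·K⁻¹
  90.59 m^-1·W·K^-1:  W·m⁻¹·K⁻¹ = J·s⁻¹·m⁻¹·K⁻¹ = kg·m·s⁻³·K⁻¹
  45.003 kg·m·s⁻³·K⁻¹:  kg·m·s⁻³·K⁻¹
Every term reduces to kg·m·s⁻³·K⁻¹.

Yes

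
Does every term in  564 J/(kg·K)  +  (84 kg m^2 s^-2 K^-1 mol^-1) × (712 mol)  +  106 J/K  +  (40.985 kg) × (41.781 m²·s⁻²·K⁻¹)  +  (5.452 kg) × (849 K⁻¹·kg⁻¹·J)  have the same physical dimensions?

No

In SI base units:
  564 J/(kg·K):  J·kg⁻¹·K⁻¹ = N·m·kg⁻¹·K⁻¹ = m²·s⁻²·K⁻¹
  (84 kg m^2 s^-2 K^-1 mol^-1) × (712 mol):  [kg·m²·s⁻²·K⁻¹·mol⁻¹] · [mol] = kg·m²·s⁻²·K⁻¹
  106 J/K:  J·K⁻¹ = N·m·K⁻¹ = kg·m²·s⁻²·K⁻¹
  (40.985 kg) × (41.781 m²·s⁻²·K⁻¹):  [kg] · [m²·s⁻²·K⁻¹] = kg·m²·s⁻²·K⁻¹
  (5.452 kg) × (849 K⁻¹·kg⁻¹·J):  [kg] · [m²·s⁻²·K⁻¹] = kg·m²·s⁻²·K⁻¹
The terms do not share a single dimension (kg·m²·s⁻²·K⁻¹ vs m²·s⁻²·K⁻¹).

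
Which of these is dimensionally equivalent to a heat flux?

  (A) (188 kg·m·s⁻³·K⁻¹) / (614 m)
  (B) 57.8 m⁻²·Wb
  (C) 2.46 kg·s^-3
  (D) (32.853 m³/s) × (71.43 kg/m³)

Reference: [heat flux] = kg·s⁻³.
Each option:
  (A) [kg·m·s⁻³·K⁻¹] / [m] = kg·s⁻³·K⁻¹
  (B) Wb·m⁻² = V·s·m⁻² = kg·s⁻²·A⁻¹
  (C) kg·s⁻³  ← same
  (D) [m³·s⁻¹] · [kg·m⁻³] = kg·s⁻¹
Only (C) matches kg·s⁻³.

(C)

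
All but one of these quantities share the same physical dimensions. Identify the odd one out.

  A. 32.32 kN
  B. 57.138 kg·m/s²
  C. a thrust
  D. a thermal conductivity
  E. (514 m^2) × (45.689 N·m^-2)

Reduce each to base SI dimensions:
  A. N = kg·m·s⁻²
  B. kg·m·s⁻²
  C. [thrust] = kg·m·s⁻²
  D. [thermal conductivity] = kg·m·s⁻³·K⁻¹
  E. [m²] · [kg·m⁻¹·s⁻²] = kg·m·s⁻²
All reduce to kg·m·s⁻² except D., which is kg·m·s⁻³·K⁻¹.

D.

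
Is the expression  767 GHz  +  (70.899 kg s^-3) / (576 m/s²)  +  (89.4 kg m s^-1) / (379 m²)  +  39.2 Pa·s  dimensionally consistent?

No

Expand each in SI base units:
  767 GHz:  Hz = s⁻¹
  (70.899 kg s^-3) / (576 m/s²):  [kg·s⁻³] / [m·s⁻²] = kg·m⁻¹·s⁻¹
  (89.4 kg m s^-1) / (379 m²):  [kg·m·s⁻¹] / [m²] = kg·m⁻¹·s⁻¹
  39.2 Pa·s:  Pa·s = N·m⁻²·s = kg·m⁻¹·s⁻¹
The terms do not share a single dimension (kg·m⁻¹·s⁻¹ vs s⁻¹).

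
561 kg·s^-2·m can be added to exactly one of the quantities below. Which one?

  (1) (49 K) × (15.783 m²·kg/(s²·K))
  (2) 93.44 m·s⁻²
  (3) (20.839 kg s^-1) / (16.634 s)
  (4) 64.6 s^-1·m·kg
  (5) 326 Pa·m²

(5)

Reference: kg·m·s⁻².
Each option:
  (1) [K] · [kg·m²·s⁻²·K⁻¹] = kg·m²·s⁻²
  (2) m·s⁻²
  (3) [kg·s⁻¹] / [s] = kg·s⁻²
  (4) kg·m·s⁻¹
  (5) Pa·m² = N·m⁻²·m² = kg·m·s⁻²  ← same
Only (5) matches kg·m·s⁻².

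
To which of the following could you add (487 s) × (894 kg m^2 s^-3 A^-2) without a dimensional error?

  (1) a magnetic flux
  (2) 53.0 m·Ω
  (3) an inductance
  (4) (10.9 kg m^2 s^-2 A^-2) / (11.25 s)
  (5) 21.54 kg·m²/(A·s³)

Reference: [s] · [kg·m²·s⁻³·A⁻²] = kg·m²·s⁻²·A⁻².
Each option:
  (1) [magnetic flux] = kg·m²·s⁻²·A⁻¹
  (2) Ω·m = V·A⁻¹·m = kg·m³·s⁻³·A⁻²
  (3) [inductance] = kg·m²·s⁻²·A⁻²  ← same
  (4) [kg·m²·s⁻²·A⁻²] / [s] = kg·m²·s⁻³·A⁻²
  (5) kg·m²·s⁻³·A⁻¹
Only (3) matches kg·m²·s⁻²·A⁻².

(3)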